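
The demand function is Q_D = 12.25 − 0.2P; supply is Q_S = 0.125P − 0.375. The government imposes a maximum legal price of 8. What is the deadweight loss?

96.64

In inverse form: demand P = 61.25 − 5Q, supply P = 3 + 8Q.
Competitive equilibrium: 61.25 − 5Q = 3 + 8Q → Q* = 4.4808, P* = 38.8462.
At the ceiling P = 8, quantity supplied = (8 − 3)/8 = 0.625.
Willingness to pay at Q' = 0.625: 61.25 − 5·0.625 = 58.125.
ΔQ = 4.4808 − 0.625 = 3.8558; wedge = 58.125 − 8 = 50.125.
Deadweight loss = ½ × 3.8558 × 50.125 = 96.64.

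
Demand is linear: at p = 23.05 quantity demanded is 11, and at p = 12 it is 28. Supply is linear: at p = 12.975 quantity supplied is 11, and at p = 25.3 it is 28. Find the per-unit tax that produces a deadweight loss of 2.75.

Demand slope = (12 − 23.05)/(28 − 11) = −0.65, so p = 30.2 − 0.65q.
Supply slope = (25.3 − 12.975)/(28 − 11) = 0.725, so p = 5 + 0.725q.
Competitive equilibrium: 30.2 − 0.65q = 5 + 0.725q → q* = 18.3273, p* = 18.2873.
A tax t gives Δq = t/1.375 and wedge t, so DWL = t²/2.75.
t²/2.75 = 2.75 → t² = 7.5625 → t = 2.75.

2.75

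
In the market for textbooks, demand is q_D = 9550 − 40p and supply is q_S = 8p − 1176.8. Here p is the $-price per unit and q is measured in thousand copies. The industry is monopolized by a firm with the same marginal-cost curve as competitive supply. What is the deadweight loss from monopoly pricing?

$571.41 thousand

In inverse form: demand p = 238.75 − 0.025q, supply p = 147.1 + 0.125q.
Competitive equilibrium: 238.75 − 0.025q = 147.1 + 0.125q → q* = 611, p* = 223.475.
Marginal revenue: MR = 238.75 − 0.05q. Set MR = MC: 238.75 − 0.05q = 147.1 + 0.125q → q_m = 523.7143.
Price p_m = 238.75 − 0.025·523.7143 = 225.6571; MC(q_m) = 147.1 + 0.125·523.7143 = 212.5643.
Competitive q* = 611, so Δq = 87.2857; wedge = 225.6571 − 212.5643 = 13.0928.
The triangle = ½ × 87.2857 × 13.0928 = $571.41 thousand.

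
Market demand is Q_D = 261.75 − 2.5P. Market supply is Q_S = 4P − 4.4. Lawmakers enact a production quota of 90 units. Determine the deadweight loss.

1564.62

In inverse form: demand P = 104.7 − 0.4Q, supply P = 1.1 + 0.25Q.
Competitive equilibrium: 104.7 − 0.4Q = 1.1 + 0.25Q → Q* = 159.3846, P* = 40.9462.
At Q = 90: demand price = 104.7 − 0.4·90 = 68.7; supply price = 1.1 + 0.25·90 = 23.6.
ΔQ = 159.3846 − 90 = 69.3846; wedge = 68.7 − 23.6 = 45.1.
The triangle = ½ × 69.3846 × 45.1 = 1564.62.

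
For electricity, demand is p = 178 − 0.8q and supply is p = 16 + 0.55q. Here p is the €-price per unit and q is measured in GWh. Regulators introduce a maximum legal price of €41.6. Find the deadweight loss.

Competitive equilibrium: 178 − 0.8q = 16 + 0.55q → q* = 120, p* = 82.
At the ceiling p = 41.6, quantity supplied = (41.6 − 16)/0.55 = 46.5455.
Willingness to pay at q' = 46.5455: 178 − 0.8·46.5455 = 140.7636.
Δq = 120 − 46.5455 = 73.4545; wedge = 140.7636 − 41.6 = 99.1636.
DWL = ½ × 73.4545 × 99.1636 = €3642.01.

€3642.01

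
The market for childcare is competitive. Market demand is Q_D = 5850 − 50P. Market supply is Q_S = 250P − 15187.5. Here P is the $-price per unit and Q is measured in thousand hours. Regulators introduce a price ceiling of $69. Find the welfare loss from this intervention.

In inverse form: demand P = 117 − 0.02Q, supply P = 60.75 + 0.004Q.
Competitive equilibrium: 117 − 0.02Q = 60.75 + 0.004Q → Q* = 2343.75, P* = 70.125.
At the ceiling P = 69, quantity supplied = (69 − 60.75)/0.004 = 2062.5.
Willingness to pay at Q' = 2062.5: 117 − 0.02·2062.5 = 75.75.
ΔQ = 2343.75 − 2062.5 = 281.25; wedge = 75.75 − 69 = 6.75.
Welfare loss = ½ × 281.25 × 6.75 = $949.22 thousand.

$949.22 thousand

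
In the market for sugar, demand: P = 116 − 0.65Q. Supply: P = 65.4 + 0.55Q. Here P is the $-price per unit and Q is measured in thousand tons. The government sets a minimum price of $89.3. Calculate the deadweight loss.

$0.71 thousand

Competitive equilibrium: 116 − 0.65Q = 65.4 + 0.55Q → Q* = 42.1667, P* = 88.5917.
At the floor P = 89.3, quantity demanded = (116 − 89.3)/0.65 = 41.0769.
Sellers' marginal cost at Q' = 41.0769: 65.4 + 0.55·41.0769 = 87.9923.
ΔQ = 42.1667 − 41.0769 = 1.0898; wedge = 89.3 − 87.9923 = 1.3077.
Welfare loss = ½ × 1.0898 × 1.3077 = $0.71 thousand.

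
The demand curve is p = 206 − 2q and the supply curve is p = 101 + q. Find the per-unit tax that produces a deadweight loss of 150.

Competitive equilibrium: 206 − 2q = 101 + q → q* = 35, p* = 136.
A tax t gives Δq = t/3 and wedge t, so DWL = t²/6.
t²/6 = 150 → t² = 900 → t = 30.

30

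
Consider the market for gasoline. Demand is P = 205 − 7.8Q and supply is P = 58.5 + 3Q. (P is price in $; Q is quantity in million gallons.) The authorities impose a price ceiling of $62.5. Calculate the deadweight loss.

$807.89 million

Competitive equilibrium: 205 − 7.8Q = 58.5 + 3Q → Q* = 13.5648, P* = 99.1944.
At the ceiling P = 62.5, quantity supplied = (62.5 − 58.5)/3 = 1.3333.
Willingness to pay at Q' = 1.3333: 205 − 7.8·1.3333 = 194.6003.
ΔQ = 13.5648 − 1.3333 = 12.2315; wedge = 194.6003 − 62.5 = 132.1003.
DWL = ½ × 12.2315 × 132.1003 = $807.89 million.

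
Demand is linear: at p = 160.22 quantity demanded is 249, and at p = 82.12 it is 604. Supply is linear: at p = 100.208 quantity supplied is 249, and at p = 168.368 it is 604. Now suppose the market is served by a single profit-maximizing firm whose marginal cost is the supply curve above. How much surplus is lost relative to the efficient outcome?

3887.99

Demand slope = (82.12 − 160.22)/(604 − 249) = −0.22, so p = 215 − 0.22q.
Supply slope = (168.368 − 100.208)/(604 − 249) = 0.192, so p = 52.4 + 0.192q.
Competitive equilibrium: 215 − 0.22q = 52.4 + 0.192q → q* = 394.66019, p* = 128.17476.
Marginal revenue: MR = 215 − 0.44q. Set MR = MC: 215 − 0.44q = 52.4 + 0.192q → q_m = 257.27848.
Price p_m = 215 − 0.22·257.27848 = 158.39873; MC(q_m) = 52.4 + 0.192·257.27848 = 101.79747.
Competitive q* = 394.66019, so Δq = 137.38171; wedge = 158.39873 − 101.79747 = 56.60126.
DWL = ½ × 137.38171 × 56.60126 = 3887.99.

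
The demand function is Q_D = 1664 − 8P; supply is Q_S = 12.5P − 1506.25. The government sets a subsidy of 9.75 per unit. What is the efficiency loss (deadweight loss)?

In inverse form: demand P = 208 − 0.125Q, supply P = 120.5 + 0.08Q.
Competitive equilibrium: 208 − 0.125Q = 120.5 + 0.08Q → Q* = 426.8293, P* = 154.6463.
The subsidy lowers effective supply by 9.75: P = 110.75 + 0.08Q.
New quantity: 208 − 0.125Q = 110.75 + 0.08Q → Q' = 474.3902.
Overproduction ΔQ = 474.3902 − 426.8293 = 47.5609; wedge = subsidy = 9.75.
Deadweight loss = ½ × 47.5609 × 9.75 = 231.86.

231.86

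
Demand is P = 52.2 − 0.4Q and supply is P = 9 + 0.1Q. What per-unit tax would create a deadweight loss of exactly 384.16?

Competitive equilibrium: 52.2 − 0.4Q = 9 + 0.1Q → Q* = 86.4, P* = 17.64.
A tax t gives ΔQ = t/0.5 and wedge t, so DWL = t²/1.
t²/1 = 384.16 → t² = 384.16 → t = 19.6.

19.6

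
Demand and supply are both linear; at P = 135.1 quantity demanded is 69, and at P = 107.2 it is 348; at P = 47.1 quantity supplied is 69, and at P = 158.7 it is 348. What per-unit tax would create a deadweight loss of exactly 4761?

Demand slope = (107.2 − 135.1)/(348 − 69) = −0.1, so P = 142 − 0.1Q.
Supply slope = (158.7 − 47.1)/(348 − 69) = 0.4, so P = 19.5 + 0.4Q.
Competitive equilibrium: 142 − 0.1Q = 19.5 + 0.4Q → Q* = 245, P* = 117.5.
A tax t gives ΔQ = t/0.5 and wedge t, so DWL = t²/1.
t²/1 = 4761 → t² = 4761 → t = 69.

69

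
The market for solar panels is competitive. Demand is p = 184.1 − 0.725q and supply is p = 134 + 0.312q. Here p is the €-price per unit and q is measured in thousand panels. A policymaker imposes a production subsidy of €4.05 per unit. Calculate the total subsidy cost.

€211.48 thousand

Competitive equilibrium: 184.1 − 0.725q = 134 + 0.312q → q* = 48.3124, p* = 149.0735.
The subsidy lowers effective supply by 4.05: p = 129.95 + 0.312q.
New quantity: 184.1 − 0.725q = 129.95 + 0.312q → q' = 52.2179.
Total subsidy cost = 4.05 × 52.2179 = €211.48 thousand.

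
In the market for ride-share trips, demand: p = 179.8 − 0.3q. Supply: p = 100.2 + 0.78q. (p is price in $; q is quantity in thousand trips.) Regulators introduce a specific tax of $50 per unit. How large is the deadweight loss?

Competitive equilibrium: 179.8 − 0.3q = 100.2 + 0.78q → q* = 73.7037, p* = 157.6889.
With the tax, the buyer price exceeds the seller price by 50: (179.8 − 0.3q) − (100.2 + 0.78q) = 50 → q' = 27.4074.
Δq = 73.7037 − 27.4074 = 46.2963; the wedge equals the tax, 50.
DWL = ½ × 46.2963 × 50 = $1157.41 thousand.

$1157.41 thousand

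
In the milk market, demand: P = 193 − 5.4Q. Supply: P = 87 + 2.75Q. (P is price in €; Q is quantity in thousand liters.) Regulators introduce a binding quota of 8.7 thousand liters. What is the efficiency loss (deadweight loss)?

Competitive equilibrium: 193 − 5.4Q = 87 + 2.75Q → Q* = 13.0061, P* = 122.7669.
At Q = 8.7: demand price = 193 − 5.4·8.7 = 146.02; supply price = 87 + 2.75·8.7 = 110.925.
ΔQ = 13.0061 − 8.7 = 4.3061; wedge = 146.02 − 110.925 = 35.095.
The triangle = ½ × 4.3061 × 35.095 = €75.56 thousand.

€75.56 thousand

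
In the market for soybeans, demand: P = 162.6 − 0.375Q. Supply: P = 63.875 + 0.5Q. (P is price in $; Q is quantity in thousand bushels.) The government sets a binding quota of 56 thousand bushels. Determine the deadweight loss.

Competitive equilibrium: 162.6 − 0.375Q = 63.875 + 0.5Q → Q* = 112.8286, P* = 120.2893.
At Q = 56: demand price = 162.6 − 0.375·56 = 141.6; supply price = 63.875 + 0.5·56 = 91.875.
ΔQ = 112.8286 − 56 = 56.8286; wedge = 141.6 − 91.875 = 49.725.
Welfare loss = ½ × 56.8286 × 49.725 = $1412.90 thousand.

$1412.90 thousand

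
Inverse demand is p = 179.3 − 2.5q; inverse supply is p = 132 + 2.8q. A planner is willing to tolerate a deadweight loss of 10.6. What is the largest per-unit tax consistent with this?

Competitive equilibrium: 179.3 − 2.5q = 132 + 2.8q → q* = 8.9245, p* = 156.9887.
A tax t gives Δq = t/5.3 and wedge t, so DWL = t²/10.6.
t²/10.6 = 10.6 → t² = 112.36 → t = 10.6.

10.6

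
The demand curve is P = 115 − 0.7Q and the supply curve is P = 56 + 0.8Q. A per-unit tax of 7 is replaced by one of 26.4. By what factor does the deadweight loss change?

Competitive equilibrium: 115 − 0.7Q = 56 + 0.8Q → Q* = 39.3333, P* = 87.4667.
For a per-unit tax t: ΔQ = t/1.5, so DWL = ½·t·(t/1.5) = t²/3.
At t = 7: DWL = 16.333. At t = 26.4: DWL = 232.32.
Ratio = (26.4/7)² = 14.224.

14.224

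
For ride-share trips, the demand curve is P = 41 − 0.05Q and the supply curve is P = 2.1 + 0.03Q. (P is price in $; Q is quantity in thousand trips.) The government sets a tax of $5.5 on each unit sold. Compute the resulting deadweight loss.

$189.06 thousand

Competitive equilibrium: 41 − 0.05Q = 2.1 + 0.03Q → Q* = 486.25, P* = 16.6875.
With the tax, the buyer price exceeds the seller price by 5.5: (41 − 0.05Q) − (2.1 + 0.03Q) = 5.5 → Q' = 417.5.
ΔQ = 486.25 − 417.5 = 68.75; the wedge equals the tax, 5.5.
Deadweight loss = ½ × 68.75 × 5.5 = $189.06 thousand.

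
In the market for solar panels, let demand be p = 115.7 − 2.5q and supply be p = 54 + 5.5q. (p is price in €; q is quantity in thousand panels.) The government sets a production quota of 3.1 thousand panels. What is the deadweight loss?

€85.10 thousand

Competitive equilibrium: 115.7 − 2.5q = 54 + 5.5q → q* = 7.7125, p* = 96.4188.
At q = 3.1: demand price = 115.7 − 2.5·3.1 = 107.95; supply price = 54 + 5.5·3.1 = 71.05.
Δq = 7.7125 − 3.1 = 4.6125; wedge = 107.95 − 71.05 = 36.9.
Deadweight loss = ½ × 4.6125 × 36.9 = €85.10 thousand.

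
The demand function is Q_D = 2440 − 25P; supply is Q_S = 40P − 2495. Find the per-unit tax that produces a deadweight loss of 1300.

In inverse form: demand P = 97.6 − 0.04Q, supply P = 62.375 + 0.025Q.
Competitive equilibrium: 97.6 − 0.04Q = 62.375 + 0.025Q → Q* = 541.9231, P* = 75.9231.
A tax t gives ΔQ = t/0.065 and wedge t, so DWL = t²/0.13.
t²/0.13 = 1300 → t² = 169 → t = 13.

13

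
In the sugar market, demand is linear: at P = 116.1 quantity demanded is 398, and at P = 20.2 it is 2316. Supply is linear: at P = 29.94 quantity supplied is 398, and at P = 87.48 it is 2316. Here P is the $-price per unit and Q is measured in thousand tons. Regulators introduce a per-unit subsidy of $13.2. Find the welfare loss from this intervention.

Demand slope = (20.2 − 116.1)/(2316 − 398) = −0.05, so P = 136 − 0.05Q.
Supply slope = (87.48 − 29.94)/(2316 − 398) = 0.03, so P = 18 + 0.03Q.
Competitive equilibrium: 136 − 0.05Q = 18 + 0.03Q → Q* = 1475, P* = 62.25.
The subsidy lowers effective supply by 13.2: P = 4.8 + 0.03Q.
New quantity: 136 − 0.05Q = 4.8 + 0.03Q → Q' = 1640.
Overproduction ΔQ = 1640 − 1475 = 165; wedge = subsidy = 13.2.
Deadweight loss = ½ × 165 × 13.2 = $1089 thousand.

$1089 thousand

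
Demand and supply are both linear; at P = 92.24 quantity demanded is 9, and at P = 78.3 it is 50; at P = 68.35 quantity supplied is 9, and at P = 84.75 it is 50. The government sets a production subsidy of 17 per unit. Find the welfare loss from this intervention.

195.27

Demand slope = (78.3 − 92.24)/(50 − 9) = −0.34, so P = 95.3 − 0.34Q.
Supply slope = (84.75 − 68.35)/(50 − 9) = 0.4, so P = 64.75 + 0.4Q.
Competitive equilibrium: 95.3 − 0.34Q = 64.75 + 0.4Q → Q* = 41.2838, P* = 81.2635.
The subsidy lowers effective supply by 17: P = 47.75 + 0.4Q.
New quantity: 95.3 − 0.34Q = 47.75 + 0.4Q → Q' = 64.2568.
Overproduction ΔQ = 64.2568 − 41.2838 = 22.973; wedge = subsidy = 17.
Deadweight loss = ½ × 22.973 × 17 = 195.27.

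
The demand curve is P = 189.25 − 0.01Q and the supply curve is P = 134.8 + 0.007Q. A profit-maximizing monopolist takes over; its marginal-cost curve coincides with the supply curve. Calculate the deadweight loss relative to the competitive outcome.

Competitive equilibrium: 189.25 − 0.01Q = 134.8 + 0.007Q → Q* = 3202.94118, P* = 157.22059.
Marginal revenue: MR = 189.25 − 0.02Q. Set MR = MC: 189.25 − 0.02Q = 134.8 + 0.007Q → Q_m = 2016.66667.
Price P_m = 189.25 − 0.01·2016.66667 = 169.08333; MC(Q_m) = 134.8 + 0.007·2016.66667 = 148.91667.
Competitive Q* = 3202.94118, so ΔQ = 1186.27451; wedge = 169.08333 − 148.91667 = 20.16666.
DWL = ½ × 1186.27451 × 20.16666 = 11961.60.

11961.60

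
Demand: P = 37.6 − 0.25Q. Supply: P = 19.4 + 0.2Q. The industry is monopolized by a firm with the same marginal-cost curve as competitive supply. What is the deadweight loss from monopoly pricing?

Competitive equilibrium: 37.6 − 0.25Q = 19.4 + 0.2Q → Q* = 40.4444, P* = 27.4889.
Marginal revenue: MR = 37.6 − 0.5Q. Set MR = MC: 37.6 − 0.5Q = 19.4 + 0.2Q → Q_m = 26.
Price P_m = 37.6 − 0.25·26 = 31.1; MC(Q_m) = 19.4 + 0.2·26 = 24.6.
Competitive Q* = 40.4444, so ΔQ = 14.4444; wedge = 31.1 − 24.6 = 6.5.
The triangle = ½ × 14.4444 × 6.5 = 46.94.

46.94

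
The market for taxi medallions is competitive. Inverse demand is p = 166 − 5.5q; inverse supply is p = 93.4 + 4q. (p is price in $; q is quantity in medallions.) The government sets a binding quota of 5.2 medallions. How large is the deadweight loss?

Competitive equilibrium: 166 − 5.5q = 93.4 + 4q → q* = 7.6421, p* = 123.9684.
At q = 5.2: demand price = 166 − 5.5·5.2 = 137.4; supply price = 93.4 + 4·5.2 = 114.2.
Δq = 7.6421 − 5.2 = 2.4421; wedge = 137.4 − 114.2 = 23.2.
Welfare loss = ½ × 2.4421 × 23.2 = $28.33.

$28.33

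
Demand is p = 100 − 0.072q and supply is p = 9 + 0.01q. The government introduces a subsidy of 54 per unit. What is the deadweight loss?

17780.49

Competitive equilibrium: 100 − 0.072q = 9 + 0.01q → q* = 1109.7561, p* = 20.0976.
The subsidy lowers effective supply by 54: p = 0.01q − 45.
New quantity: 100 − 0.072q = 0.01q − 45 → q' = 1768.2927.
Overproduction Δq = 1768.2927 − 1109.7561 = 658.5366; wedge = subsidy = 54.
Deadweight loss = ½ × 658.5366 × 54 = 17780.49.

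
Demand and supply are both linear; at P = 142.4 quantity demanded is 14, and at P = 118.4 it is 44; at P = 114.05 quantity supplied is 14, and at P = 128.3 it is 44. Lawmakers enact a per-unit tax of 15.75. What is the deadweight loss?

97.28

Demand slope = (118.4 − 142.4)/(44 − 14) = −0.8, so P = 153.6 − 0.8Q.
Supply slope = (128.3 − 114.05)/(44 − 14) = 0.475, so P = 107.4 + 0.475Q.
Competitive equilibrium: 153.6 − 0.8Q = 107.4 + 0.475Q → Q* = 36.2353, P* = 124.6118.
With the tax, the buyer price exceeds the seller price by 15.75: (153.6 − 0.8Q) − (107.4 + 0.475Q) = 15.75 → Q' = 23.8824.
ΔQ = 36.2353 − 23.8824 = 12.3529; the wedge equals the tax, 15.75.
The triangle = ½ × 12.3529 × 15.75 = 97.28.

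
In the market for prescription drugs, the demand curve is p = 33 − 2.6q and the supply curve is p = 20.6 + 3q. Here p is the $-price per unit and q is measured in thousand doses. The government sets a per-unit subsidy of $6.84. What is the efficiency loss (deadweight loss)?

Competitive equilibrium: 33 − 2.6q = 20.6 + 3q → q* = 2.2143, p* = 27.2429.
The subsidy lowers effective supply by 6.84: p = 13.76 + 3q.
New quantity: 33 − 2.6q = 13.76 + 3q → q' = 3.4357.
Overproduction Δq = 3.4357 − 2.2143 = 1.2214; wedge = subsidy = 6.84.
The triangle = ½ × 1.2214 × 6.84 = $4.18 thousand.

$4.18 thousand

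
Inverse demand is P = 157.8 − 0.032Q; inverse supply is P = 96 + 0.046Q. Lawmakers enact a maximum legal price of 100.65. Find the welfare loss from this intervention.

18633.66

Competitive equilibrium: 157.8 − 0.032Q = 96 + 0.046Q → Q* = 792.30769, P* = 132.44615.
At the ceiling P = 100.65, quantity supplied = (100.65 − 96)/0.046 = 101.08696.
Willingness to pay at Q' = 101.08696: 157.8 − 0.032·101.08696 = 154.56522.
ΔQ = 792.30769 − 101.08696 = 691.22073; wedge = 154.56522 − 100.65 = 53.91522.
The triangle = ½ × 691.22073 × 53.91522 = 18633.66.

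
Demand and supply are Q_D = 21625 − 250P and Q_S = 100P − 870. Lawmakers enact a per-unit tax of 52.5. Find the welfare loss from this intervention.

In inverse form: demand P = 86.5 − 0.004Q, supply P = 8.7 + 0.01Q.
Competitive equilibrium: 86.5 − 0.004Q = 8.7 + 0.01Q → Q* = 5557.1429, P* = 64.2714.
With the tax, the buyer price exceeds the seller price by 52.5: (86.5 − 0.004Q) − (8.7 + 0.01Q) = 52.5 → Q' = 1807.1429.
ΔQ = 5557.1429 − 1807.1429 = 3750; the wedge equals the tax, 52.5.
Welfare loss = ½ × 3750 × 52.5 = 98437.50.

98437.50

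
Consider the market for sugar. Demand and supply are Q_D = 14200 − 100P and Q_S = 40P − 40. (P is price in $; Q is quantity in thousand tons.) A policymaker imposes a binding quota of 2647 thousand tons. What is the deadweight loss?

$33402.94 thousand

In inverse form: demand P = 142 − 0.01Q, supply P = 1 + 0.025Q.
Competitive equilibrium: 142 − 0.01Q = 1 + 0.025Q → Q* = 4028.5714, P* = 101.7143.
At Q = 2647: demand price = 142 − 0.01·2647 = 115.53; supply price = 1 + 0.025·2647 = 67.175.
ΔQ = 4028.5714 − 2647 = 1381.5714; wedge = 115.53 − 67.175 = 48.355.
Deadweight loss = ½ × 1381.5714 × 48.355 = $33402.94 thousand.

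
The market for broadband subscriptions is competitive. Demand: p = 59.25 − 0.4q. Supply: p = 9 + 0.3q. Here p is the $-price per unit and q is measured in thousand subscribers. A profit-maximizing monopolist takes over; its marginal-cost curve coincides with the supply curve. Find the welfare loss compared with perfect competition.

Competitive equilibrium: 59.25 − 0.4q = 9 + 0.3q → q* = 71.78571, p* = 30.53571.
Marginal revenue: MR = 59.25 − 0.8q. Set MR = MC: 59.25 − 0.8q = 9 + 0.3q → q_m = 45.68182.
Price p_m = 59.25 − 0.4·45.68182 = 40.97727; MC(q_m) = 9 + 0.3·45.68182 = 22.70455.
Competitive q* = 71.78571, so Δq = 26.10389; wedge = 40.97727 − 22.70455 = 18.27272.
Deadweight loss = ½ × 26.10389 × 18.27272 = $238.49 thousand.

$238.49 thousand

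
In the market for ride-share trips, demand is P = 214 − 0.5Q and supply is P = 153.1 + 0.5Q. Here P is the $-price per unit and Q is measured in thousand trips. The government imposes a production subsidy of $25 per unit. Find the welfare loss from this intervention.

$312.50 thousand

Competitive equilibrium: 214 − 0.5Q = 153.1 + 0.5Q → Q* = 60.9, P* = 183.55.
The subsidy lowers effective supply by 25: P = 128.1 + 0.5Q.
New quantity: 214 − 0.5Q = 128.1 + 0.5Q → Q' = 85.9.
Overproduction ΔQ = 85.9 − 60.9 = 25; wedge = subsidy = 25.
The triangle = ½ × 25 × 25 = $312.50 thousand.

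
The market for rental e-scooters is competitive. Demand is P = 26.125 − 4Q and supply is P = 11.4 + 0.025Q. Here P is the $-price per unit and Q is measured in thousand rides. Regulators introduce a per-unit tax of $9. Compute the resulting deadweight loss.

Competitive equilibrium: 26.125 − 4Q = 11.4 + 0.025Q → Q* = 3.6584, P* = 11.4915.
With the tax, the buyer price exceeds the seller price by 9: (26.125 − 4Q) − (11.4 + 0.025Q) = 9 → Q' = 1.4224.
ΔQ = 3.6584 − 1.4224 = 2.236; the wedge equals the tax, 9.
The triangle = ½ × 2.236 × 9 = $10.06 thousand.

$10.06 thousand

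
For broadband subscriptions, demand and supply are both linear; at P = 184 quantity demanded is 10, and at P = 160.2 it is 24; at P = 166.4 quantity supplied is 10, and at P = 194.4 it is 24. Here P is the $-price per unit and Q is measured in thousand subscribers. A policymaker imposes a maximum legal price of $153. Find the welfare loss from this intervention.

Demand slope = (160.2 − 184)/(24 − 10) = −1.7, so P = 201 − 1.7Q.
Supply slope = (194.4 − 166.4)/(24 − 10) = 2, so P = 146.4 + 2Q.
Competitive equilibrium: 201 − 1.7Q = 146.4 + 2Q → Q* = 14.7568, P* = 175.9135.
At the ceiling P = 153, quantity supplied = (153 − 146.4)/2 = 3.3.
Willingness to pay at Q' = 3.3: 201 − 1.7·3.3 = 195.39.
ΔQ = 14.7568 − 3.3 = 11.4568; wedge = 195.39 − 153 = 42.39.
DWL = ½ × 11.4568 × 42.39 = $242.83 thousand.

$242.83 thousand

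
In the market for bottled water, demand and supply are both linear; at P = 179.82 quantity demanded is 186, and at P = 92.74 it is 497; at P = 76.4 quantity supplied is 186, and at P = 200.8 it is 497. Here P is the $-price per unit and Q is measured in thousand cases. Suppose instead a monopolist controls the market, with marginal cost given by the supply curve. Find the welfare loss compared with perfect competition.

$3306.07 thousand

Demand slope = (92.74 − 179.82)/(497 − 186) = −0.28, so P = 231.9 − 0.28Q.
Supply slope = (200.8 − 76.4)/(497 − 186) = 0.4, so P = 2 + 0.4Q.
Competitive equilibrium: 231.9 − 0.28Q = 2 + 0.4Q → Q* = 338.0882, P* = 137.2353.
Marginal revenue: MR = 231.9 − 0.56Q. Set MR = MC: 231.9 − 0.56Q = 2 + 0.4Q → Q_m = 239.4792.
Price P_m = 231.9 − 0.28·239.4792 = 164.8458; MC(Q_m) = 2 + 0.4·239.4792 = 97.7917.
Competitive Q* = 338.0882, so ΔQ = 98.609; wedge = 164.8458 − 97.7917 = 67.0541.
Deadweight loss = ½ × 98.609 × 67.0541 = $3306.07 thousand.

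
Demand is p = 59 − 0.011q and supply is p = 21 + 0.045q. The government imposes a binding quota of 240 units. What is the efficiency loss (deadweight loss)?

5385.66

Competitive equilibrium: 59 − 0.011q = 21 + 0.045q → q* = 678.5714, p* = 51.5357.
At q = 240: demand price = 59 − 0.011·240 = 56.36; supply price = 21 + 0.045·240 = 31.8.
Δq = 678.5714 − 240 = 438.5714; wedge = 56.36 − 31.8 = 24.56.
Welfare loss = ½ × 438.5714 × 24.56 = 5385.66.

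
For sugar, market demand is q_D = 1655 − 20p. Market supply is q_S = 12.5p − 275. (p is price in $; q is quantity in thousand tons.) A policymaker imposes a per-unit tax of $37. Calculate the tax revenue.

$6759.62 thousand

In inverse form: demand p = 82.75 − 0.05q, supply p = 22 + 0.08q.
Competitive equilibrium: 82.75 − 0.05q = 22 + 0.08q → q* = 467.3077, p* = 59.3846.
With the tax, the buyer price exceeds the seller price by 37: (82.75 − 0.05q) − (22 + 0.08q) = 37 → q' = 182.6923.
Tax revenue = 37 × 182.6923 = $6759.62 thousand.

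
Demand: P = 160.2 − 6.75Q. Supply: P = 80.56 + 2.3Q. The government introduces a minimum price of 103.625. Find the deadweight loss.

0.79

Competitive equilibrium: 160.2 − 6.75Q = 80.56 + 2.3Q → Q* = 8.8, P* = 100.8.
At the floor P = 103.625, quantity demanded = (160.2 − 103.625)/6.75 = 8.3815.
Sellers' marginal cost at Q' = 8.3815: 80.56 + 2.3·8.3815 = 99.8375.
ΔQ = 8.8 − 8.3815 = 0.4185; wedge = 103.625 − 99.8375 = 3.7875.
Deadweight loss = ½ × 0.4185 × 3.7875 = 0.79.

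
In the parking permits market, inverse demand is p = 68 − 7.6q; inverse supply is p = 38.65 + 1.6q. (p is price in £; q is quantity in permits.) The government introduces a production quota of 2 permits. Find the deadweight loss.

£6.52

Competitive equilibrium: 68 − 7.6q = 38.65 + 1.6q → q* = 3.1902, p* = 43.7543.
At q = 2: demand price = 68 − 7.6·2 = 52.8; supply price = 38.65 + 1.6·2 = 41.85.
Δq = 3.1902 − 2 = 1.1902; wedge = 52.8 − 41.85 = 10.95.
Welfare loss = ½ × 1.1902 × 10.95 = £6.52.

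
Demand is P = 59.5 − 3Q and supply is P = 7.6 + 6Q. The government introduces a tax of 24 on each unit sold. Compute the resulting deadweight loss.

Competitive equilibrium: 59.5 − 3Q = 7.6 + 6Q → Q* = 5.7667, P* = 42.2.
With the tax, the buyer price exceeds the seller price by 24: (59.5 − 3Q) − (7.6 + 6Q) = 24 → Q' = 3.1.
ΔQ = 5.7667 − 3.1 = 2.6667; the wedge equals the tax, 24.
The triangle = ½ × 2.6667 × 24 = 32.

32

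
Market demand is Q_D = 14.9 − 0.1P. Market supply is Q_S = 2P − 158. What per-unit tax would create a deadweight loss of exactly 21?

21

In inverse form: demand P = 149 − 10Q, supply P = 79 + 0.5Q.
Competitive equilibrium: 149 − 10Q = 79 + 0.5Q → Q* = 6.6667, P* = 82.3333.
A tax t gives ΔQ = t/10.5 and wedge t, so DWL = t²/21.
t²/21 = 21 → t² = 441 → t = 21.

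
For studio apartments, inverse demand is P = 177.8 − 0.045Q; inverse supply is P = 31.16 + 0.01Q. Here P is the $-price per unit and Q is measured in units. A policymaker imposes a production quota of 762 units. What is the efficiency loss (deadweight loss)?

Competitive equilibrium: 177.8 − 0.045Q = 31.16 + 0.01Q → Q* = 2666.1818, P* = 57.8218.
At Q = 762: demand price = 177.8 − 0.045·762 = 143.51; supply price = 31.16 + 0.01·762 = 38.78.
ΔQ = 2666.1818 − 762 = 1904.1818; wedge = 143.51 − 38.78 = 104.73.
DWL = ½ × 1904.1818 × 104.73 = $99712.48.

$99712.48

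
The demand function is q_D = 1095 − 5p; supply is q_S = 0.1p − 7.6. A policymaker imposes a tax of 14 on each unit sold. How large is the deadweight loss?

9.61

In inverse form: demand p = 219 − 0.2q, supply p = 76 + 10q.
Competitive equilibrium: 219 − 0.2q = 76 + 10q → q* = 14.0196, p* = 216.1961.
With the tax, the buyer price exceeds the seller price by 14: (219 − 0.2q) − (76 + 10q) = 14 → q' = 12.6471.
Δq = 14.0196 − 12.6471 = 1.3725; the wedge equals the tax, 14.
DWL = ½ × 1.3725 × 14 = 9.61.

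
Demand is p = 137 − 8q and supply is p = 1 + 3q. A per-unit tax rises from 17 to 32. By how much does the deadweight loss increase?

33.41

Competitive equilibrium: 137 − 8q = 1 + 3q → q* = 12.3636, p* = 38.0909.
For a per-unit tax t: Δq = t/11, so DWL = ½·t·(t/11) = t²/22.
At t = 17: DWL = 13.136. At t = 32: DWL = 46.545.
Increase = 46.545 − 13.136 = 33.41.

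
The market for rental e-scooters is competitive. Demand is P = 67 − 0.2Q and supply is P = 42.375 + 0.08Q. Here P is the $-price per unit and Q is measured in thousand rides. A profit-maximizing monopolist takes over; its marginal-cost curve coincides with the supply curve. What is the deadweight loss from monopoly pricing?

$187.99 thousand

Competitive equilibrium: 67 − 0.2Q = 42.375 + 0.08Q → Q* = 87.9464, P* = 49.4107.
Marginal revenue: MR = 67 − 0.4Q. Set MR = MC: 67 − 0.4Q = 42.375 + 0.08Q → Q_m = 51.3021.
Price P_m = 67 − 0.2·51.3021 = 56.7396; MC(Q_m) = 42.375 + 0.08·51.3021 = 46.4792.
Competitive Q* = 87.9464, so ΔQ = 36.6443; wedge = 56.7396 − 46.4792 = 10.2604.
Deadweight loss = ½ × 36.6443 × 10.2604 = $187.99 thousand.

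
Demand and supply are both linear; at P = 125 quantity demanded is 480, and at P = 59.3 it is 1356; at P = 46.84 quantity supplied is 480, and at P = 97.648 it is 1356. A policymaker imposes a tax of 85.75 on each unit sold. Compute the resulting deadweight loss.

Demand slope = (59.3 − 125)/(1356 − 480) = −0.075, so P = 161 − 0.075Q.
Supply slope = (97.648 − 46.84)/(1356 − 480) = 0.058, so P = 19 + 0.058Q.
Competitive equilibrium: 161 − 0.075Q = 19 + 0.058Q → Q* = 1067.6692, P* = 80.9248.
With the tax, the buyer price exceeds the seller price by 85.75: (161 − 0.075Q) − (19 + 0.058Q) = 85.75 → Q' = 422.9323.
ΔQ = 1067.6692 − 422.9323 = 644.7369; the wedge equals the tax, 85.75.
DWL = ½ × 644.7369 × 85.75 = 27643.09.

27643.09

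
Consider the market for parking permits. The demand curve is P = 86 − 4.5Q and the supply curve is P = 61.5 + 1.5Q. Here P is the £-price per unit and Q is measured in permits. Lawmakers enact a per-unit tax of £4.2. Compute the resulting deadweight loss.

£1.47

Competitive equilibrium: 86 − 4.5Q = 61.5 + 1.5Q → Q* = 4.0833, P* = 67.625.
With the tax, the buyer price exceeds the seller price by 4.2: (86 − 4.5Q) − (61.5 + 1.5Q) = 4.2 → Q' = 3.3833.
ΔQ = 4.0833 − 3.3833 = 0.7; the wedge equals the tax, 4.2.
The triangle = ½ × 0.7 × 4.2 = £1.47.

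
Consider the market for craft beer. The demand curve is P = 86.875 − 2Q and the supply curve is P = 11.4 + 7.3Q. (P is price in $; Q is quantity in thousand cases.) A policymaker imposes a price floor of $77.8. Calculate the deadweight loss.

$59.53 thousand

Competitive equilibrium: 86.875 − 2Q = 11.4 + 7.3Q → Q* = 8.1156, P* = 70.6438.
At the floor P = 77.8, quantity demanded = (86.875 − 77.8)/2 = 4.5375.
Sellers' marginal cost at Q' = 4.5375: 11.4 + 7.3·4.5375 = 44.5238.
ΔQ = 8.1156 − 4.5375 = 3.5781; wedge = 77.8 − 44.5238 = 33.2762.
Welfare loss = ½ × 3.5781 × 33.2762 = $59.53 thousand.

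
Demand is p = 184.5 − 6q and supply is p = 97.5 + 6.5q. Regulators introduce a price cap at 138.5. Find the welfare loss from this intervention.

Competitive equilibrium: 184.5 − 6q = 97.5 + 6.5q → q* = 6.96, p* = 142.74.
At the ceiling p = 138.5, quantity supplied = (138.5 − 97.5)/6.5 = 6.3077.
Willingness to pay at q' = 6.3077: 184.5 − 6·6.3077 = 146.6538.
Δq = 6.96 − 6.3077 = 0.6523; wedge = 146.6538 − 138.5 = 8.1538.
Welfare loss = ½ × 0.6523 × 8.1538 = 2.66.

2.66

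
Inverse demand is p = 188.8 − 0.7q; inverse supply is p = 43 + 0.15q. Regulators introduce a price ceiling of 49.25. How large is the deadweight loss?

Competitive equilibrium: 188.8 − 0.7q = 43 + 0.15q → q* = 171.5294, p* = 68.7294.
At the ceiling p = 49.25, quantity supplied = (49.25 − 43)/0.15 = 41.6667.
Willingness to pay at q' = 41.6667: 188.8 − 0.7·41.6667 = 159.6333.
Δq = 171.5294 − 41.6667 = 129.8627; wedge = 159.6333 − 49.25 = 110.3833.
Welfare loss = ½ × 129.8627 × 110.3833 = 7167.34.

7167.34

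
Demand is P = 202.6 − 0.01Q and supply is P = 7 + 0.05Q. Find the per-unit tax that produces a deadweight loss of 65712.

Competitive equilibrium: 202.6 − 0.01Q = 7 + 0.05Q → Q* = 3260, P* = 170.
A tax t gives ΔQ = t/0.06 and wedge t, so DWL = t²/0.12.
t²/0.12 = 65712 → t² = 7885.44 → t = 88.8.

88.8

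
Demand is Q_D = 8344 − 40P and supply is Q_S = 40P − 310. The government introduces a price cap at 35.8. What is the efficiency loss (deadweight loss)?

In inverse form: demand P = 208.6 − 0.025Q, supply P = 7.75 + 0.025Q.
Competitive equilibrium: 208.6 − 0.025Q = 7.75 + 0.025Q → Q* = 4017, P* = 108.175.
At the ceiling P = 35.8, quantity supplied = (35.8 − 7.75)/0.025 = 1122.
Willingness to pay at Q' = 1122: 208.6 − 0.025·1122 = 180.55.
ΔQ = 4017 − 1122 = 2895; wedge = 180.55 − 35.8 = 144.75.
Welfare loss = ½ × 2895 × 144.75 = 209525.625.

209525.625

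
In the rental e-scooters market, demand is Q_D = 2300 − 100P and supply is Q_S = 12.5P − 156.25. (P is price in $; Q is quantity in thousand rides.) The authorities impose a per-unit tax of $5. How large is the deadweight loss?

$138.89 thousand

In inverse form: demand P = 23 − 0.01Q, supply P = 12.5 + 0.08Q.
Competitive equilibrium: 23 − 0.01Q = 12.5 + 0.08Q → Q* = 116.6667, P* = 21.8333.
With the tax, the buyer price exceeds the seller price by 5: (23 − 0.01Q) − (12.5 + 0.08Q) = 5 → Q' = 61.1111.
ΔQ = 116.6667 − 61.1111 = 55.5556; the wedge equals the tax, 5.
Welfare loss = ½ × 55.5556 × 5 = $138.89 thousand.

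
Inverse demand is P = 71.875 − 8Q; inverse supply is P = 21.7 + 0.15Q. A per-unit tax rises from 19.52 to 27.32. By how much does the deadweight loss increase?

Competitive equilibrium: 71.875 − 8Q = 21.7 + 0.15Q → Q* = 6.1564, P* = 22.6235.
For a per-unit tax t: ΔQ = t/8.15, so DWL = ½·t·(t/8.15) = t²/16.3.
At t = 19.52: DWL = 23.376. At t = 27.32: DWL = 45.79.
Increase = 45.79 − 23.376 = 22.41.

22.41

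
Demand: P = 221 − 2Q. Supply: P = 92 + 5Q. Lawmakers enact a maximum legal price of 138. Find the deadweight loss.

298.08

Competitive equilibrium: 221 − 2Q = 92 + 5Q → Q* = 18.4286, P* = 184.1429.
At the ceiling P = 138, quantity supplied = (138 − 92)/5 = 9.2.
Willingness to pay at Q' = 9.2: 221 − 2·9.2 = 202.6.
ΔQ = 18.4286 − 9.2 = 9.2286; wedge = 202.6 − 138 = 64.6.
The triangle = ½ × 9.2286 × 64.6 = 298.08.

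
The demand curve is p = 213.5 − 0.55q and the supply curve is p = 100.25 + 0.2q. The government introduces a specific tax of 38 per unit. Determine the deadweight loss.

962.67

Competitive equilibrium: 213.5 − 0.55q = 100.25 + 0.2q → q* = 151, p* = 130.45.
With the tax, the buyer price exceeds the seller price by 38: (213.5 − 0.55q) − (100.25 + 0.2q) = 38 → q' = 100.3333.
Δq = 151 − 100.3333 = 50.6667; the wedge equals the tax, 38.
Welfare loss = ½ × 50.6667 × 38 = 962.67.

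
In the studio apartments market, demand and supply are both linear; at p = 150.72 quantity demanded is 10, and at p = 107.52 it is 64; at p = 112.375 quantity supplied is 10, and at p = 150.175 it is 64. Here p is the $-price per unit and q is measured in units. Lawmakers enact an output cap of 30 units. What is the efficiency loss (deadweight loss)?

$23.21

Demand slope = (107.52 − 150.72)/(64 − 10) = −0.8, so p = 158.72 − 0.8q.
Supply slope = (150.175 − 112.375)/(64 − 10) = 0.7, so p = 105.375 + 0.7q.
Competitive equilibrium: 158.72 − 0.8q = 105.375 + 0.7q → q* = 35.5633, p* = 130.2693.
At q = 30: demand price = 158.72 − 0.8·30 = 134.72; supply price = 105.375 + 0.7·30 = 126.375.
Δq = 35.5633 − 30 = 5.5633; wedge = 134.72 − 126.375 = 8.345.
The triangle = ½ × 5.5633 × 8.345 = $23.21.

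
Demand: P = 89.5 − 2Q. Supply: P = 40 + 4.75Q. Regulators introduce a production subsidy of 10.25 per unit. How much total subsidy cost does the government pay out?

Competitive equilibrium: 89.5 − 2Q = 40 + 4.75Q → Q* = 7.3333, P* = 74.8333.
The subsidy lowers effective supply by 10.25: P = 29.75 + 4.75Q.
New quantity: 89.5 − 2Q = 29.75 + 4.75Q → Q' = 8.8519.
Total subsidy cost = 10.25 × 8.8519 = 90.73.

90.73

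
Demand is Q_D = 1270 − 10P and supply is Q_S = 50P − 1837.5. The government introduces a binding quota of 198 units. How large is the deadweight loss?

In inverse form: demand P = 127 − 0.1Q, supply P = 36.75 + 0.02Q.
Competitive equilibrium: 127 − 0.1Q = 36.75 + 0.02Q → Q* = 752.0833, P* = 51.7917.
At Q = 198: demand price = 127 − 0.1·198 = 107.2; supply price = 36.75 + 0.02·198 = 40.71.
ΔQ = 752.0833 − 198 = 554.0833; wedge = 107.2 − 40.71 = 66.49.
Deadweight loss = ½ × 554.0833 × 66.49 = 18420.50.

18420.50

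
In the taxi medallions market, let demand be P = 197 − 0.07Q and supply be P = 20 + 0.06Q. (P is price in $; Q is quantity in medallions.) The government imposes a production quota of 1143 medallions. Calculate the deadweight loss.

$3104.34

Competitive equilibrium: 197 − 0.07Q = 20 + 0.06Q → Q* = 1361.5385, P* = 101.6923.
At Q = 1143: demand price = 197 − 0.07·1143 = 116.99; supply price = 20 + 0.06·1143 = 88.58.
ΔQ = 1361.5385 − 1143 = 218.5385; wedge = 116.99 − 88.58 = 28.41.
The triangle = ½ × 218.5385 × 28.41 = $3104.34.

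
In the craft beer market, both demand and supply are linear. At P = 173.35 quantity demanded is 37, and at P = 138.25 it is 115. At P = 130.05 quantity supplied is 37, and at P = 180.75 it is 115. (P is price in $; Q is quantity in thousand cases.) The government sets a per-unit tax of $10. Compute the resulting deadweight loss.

$45.45 thousand

Demand slope = (138.25 − 173.35)/(115 − 37) = −0.45, so P = 190 − 0.45Q.
Supply slope = (180.75 − 130.05)/(115 − 37) = 0.65, so P = 106 + 0.65Q.
Competitive equilibrium: 190 − 0.45Q = 106 + 0.65Q → Q* = 76.3636, P* = 155.6364.
With the tax, the buyer price exceeds the seller price by 10: (190 − 0.45Q) − (106 + 0.65Q) = 10 → Q' = 67.2727.
ΔQ = 76.3636 − 67.2727 = 9.0909; the wedge equals the tax, 10.
The triangle = ½ × 9.0909 × 10 = $45.45 thousand.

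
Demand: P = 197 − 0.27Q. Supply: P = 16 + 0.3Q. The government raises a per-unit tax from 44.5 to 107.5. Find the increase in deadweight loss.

Competitive equilibrium: 197 − 0.27Q = 16 + 0.3Q → Q* = 317.5439, P* = 111.2632.
For a per-unit tax t: ΔQ = t/0.57, so DWL = ½·t·(t/0.57) = t²/1.14.
At t = 44.5: DWL = 1737.061. At t = 107.5: DWL = 10137.061.
Increase = 10137.061 − 1737.061 = 8400.

8400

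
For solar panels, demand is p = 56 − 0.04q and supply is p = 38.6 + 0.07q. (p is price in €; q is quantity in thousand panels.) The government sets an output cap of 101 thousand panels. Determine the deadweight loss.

€179.84 thousand

Competitive equilibrium: 56 − 0.04q = 38.6 + 0.07q → q* = 158.1818, p* = 49.6727.
At q = 101: demand price = 56 − 0.04·101 = 51.96; supply price = 38.6 + 0.07·101 = 45.67.
Δq = 158.1818 − 101 = 57.1818; wedge = 51.96 − 45.67 = 6.29.
Deadweight loss = ½ × 57.1818 × 6.29 = €179.84 thousand.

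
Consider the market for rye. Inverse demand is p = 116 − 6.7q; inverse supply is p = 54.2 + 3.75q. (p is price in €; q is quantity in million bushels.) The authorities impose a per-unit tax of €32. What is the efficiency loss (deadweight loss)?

€49 million

Competitive equilibrium: 116 − 6.7q = 54.2 + 3.75q → q* = 5.9139, p* = 76.377.
With the tax, the buyer price exceeds the seller price by 32: (116 − 6.7q) − (54.2 + 3.75q) = 32 → q' = 2.8517.
Δq = 5.9139 − 2.8517 = 3.0622; the wedge equals the tax, 32.
Welfare loss = ½ × 3.0622 × 32 = €49 million.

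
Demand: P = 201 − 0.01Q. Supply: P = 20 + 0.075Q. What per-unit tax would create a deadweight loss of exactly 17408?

54.4

Competitive equilibrium: 201 − 0.01Q = 20 + 0.075Q → Q* = 2129.4118, P* = 179.7059.
A tax t gives ΔQ = t/0.085 and wedge t, so DWL = t²/0.17.
t²/0.17 = 17408 → t² = 2959.36 → t = 54.4.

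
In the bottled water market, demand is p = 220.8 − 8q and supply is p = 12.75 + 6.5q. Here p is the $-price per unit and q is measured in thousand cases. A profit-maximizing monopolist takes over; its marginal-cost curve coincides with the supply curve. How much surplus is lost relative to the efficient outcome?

$188.69 thousand

Competitive equilibrium: 220.8 − 8q = 12.75 + 6.5q → q* = 14.3483, p* = 106.0138.
Marginal revenue: MR = 220.8 − 16q. Set MR = MC: 220.8 − 16q = 12.75 + 6.5q → q_m = 9.2467.
Price p_m = 220.8 − 8·9.2467 = 146.8264; MC(q_m) = 12.75 + 6.5·9.2467 = 72.8536.
Competitive q* = 14.3483, so Δq = 5.1016; wedge = 146.8264 − 72.8536 = 73.9728.
Welfare loss = ½ × 5.1016 × 73.9728 = $188.69 thousand.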